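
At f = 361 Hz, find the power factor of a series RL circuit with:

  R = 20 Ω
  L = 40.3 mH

Step 1 — Angular frequency: ω = 2π·f = 2π·361 = 2268 rad/s.
Step 2 — Component impedances:
  R: Z = R = 20 Ω
  L: Z = jωL = j·2268·0.0403 = 0 + j91.41 Ω
Step 3 — Series combination: Z_total = R + L = 20 + j91.41 Ω = 93.57∠77.7° Ω.
Step 4 — Power factor: PF = cos(φ) = Re(Z)/|Z| = 20/93.57 = 0.2137.
Step 5 — Type: Im(Z) = 91.41 ⇒ lagging (phase φ = 77.7°).

PF = 0.2137 (lagging, φ = 77.7°)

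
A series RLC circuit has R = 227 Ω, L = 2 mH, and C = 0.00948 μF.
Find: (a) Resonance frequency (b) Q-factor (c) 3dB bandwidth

Step 1 — Resonance: ω₀ = 1/√(LC) = 1/√(0.002·9.48e-09) = 2.297e+05 rad/s.
Step 2 — f₀ = ω₀/(2π) = 3.655e+04 Hz.
Step 3 — Series Q: Q = ω₀L/R = 2.297e+05·0.002/227 = 2.023.
Step 4 — Bandwidth: Δω = ω₀/Q = 1.135e+05 rad/s; BW = Δω/(2π) = 1.806e+04 Hz.

(a) f₀ = 3.655e+04 Hz  (b) Q = 2.023  (c) BW = 1.806e+04 Hz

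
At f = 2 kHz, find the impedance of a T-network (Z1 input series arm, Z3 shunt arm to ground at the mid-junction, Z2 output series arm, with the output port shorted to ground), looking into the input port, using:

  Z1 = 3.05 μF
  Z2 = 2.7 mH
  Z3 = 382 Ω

Step 1 — Angular frequency: ω = 2π·f = 2π·2000 = 1.257e+04 rad/s.
Step 2 — Component impedances:
  Z1: Z = 1/(jωC) = -j/(ω·C) = 0 - j26.09 Ω
  Z2: Z = jωL = j·1.257e+04·0.0027 = 0 + j33.93 Ω
  Z3: Z = R = 382 Ω
Step 3 — With the output port shorted to ground, the output series arm Z2 runs from the junction to ground; the shunt arm Z3 also runs from the junction to ground. They appear in parallel: Z3 || Z2 = 2.99 + j33.66 Ω.
Step 4 — Series with input arm Z1: Z_in = Z1 + (Z3 || Z2) = 2.99 + j7.573 Ω = 8.142∠68.5° Ω.

Z = 2.99 + j7.573 Ω = 8.142∠68.5° Ω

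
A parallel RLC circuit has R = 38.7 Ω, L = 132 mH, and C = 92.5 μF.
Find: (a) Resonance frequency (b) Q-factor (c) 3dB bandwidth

Step 1 — Resonance: ω₀ = 1/√(LC) = 1/√(0.132·9.25e-05) = 286.2 rad/s.
Step 2 — f₀ = ω₀/(2π) = 45.55 Hz.
Step 3 — Parallel Q: Q = R/(ω₀L) = 38.7/(286.2·0.132) = 1.024.
Step 4 — Bandwidth: Δω = ω₀/Q = 279.3 rad/s; BW = Δω/(2π) = 44.46 Hz.

(a) f₀ = 45.55 Hz  (b) Q = 1.024  (c) BW = 44.46 Hz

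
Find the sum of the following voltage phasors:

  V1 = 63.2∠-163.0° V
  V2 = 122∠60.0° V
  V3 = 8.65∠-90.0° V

Step 1 — Convert each phasor to rectangular form:
  V1 = 63.2·(cos(-163.0°) + j·sin(-163.0°)) = -60.44 - j18.48 V
  V2 = 122·(cos(60.0°) + j·sin(60.0°)) = 61 + j105.7 V
  V3 = 8.65·(cos(-90.0°) + j·sin(-90.0°)) = 0 - j8.65 V
Step 2 — Sum components: V_total = 0.5615 + j78.53 V.
Step 3 — Convert to polar: |V_total| = 78.53 V, ∠V_total = 89.6°.

V_total = 78.53∠89.6° V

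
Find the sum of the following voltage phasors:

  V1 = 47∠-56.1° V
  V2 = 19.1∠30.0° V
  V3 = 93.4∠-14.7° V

Step 1 — Convert each phasor to rectangular form:
  V1 = 47·(cos(-56.1°) + j·sin(-56.1°)) = 26.21 - j39.01 V
  V2 = 19.1·(cos(30.0°) + j·sin(30.0°)) = 16.54 + j9.55 V
  V3 = 93.4·(cos(-14.7°) + j·sin(-14.7°)) = 90.34 - j23.7 V
Step 2 — Sum components: V_total = 133.1 - j53.16 V.
Step 3 — Convert to polar: |V_total| = 143.3 V, ∠V_total = -21.8°.

V_total = 143.3∠-21.8° V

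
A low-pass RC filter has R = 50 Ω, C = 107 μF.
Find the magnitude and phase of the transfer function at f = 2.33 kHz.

Step 1 — Angular frequency: ω = 2π·2330 = 1.464e+04 rad/s.
Step 2 — Transfer function: H(jω) = 1/(1 + jωRC).
Step 3 — Denominator: 1 + jωRC = 1 + j·1.464e+04·50·0.000107 = 1 + j78.32.
Step 4 — H = 0.000163 - j0.01277.
Step 5 — Magnitude: |H| = 0.01277 (-37.9 dB); phase: φ = -89.3°.

|H| = 0.01277 (-37.9 dB), φ = -89.3°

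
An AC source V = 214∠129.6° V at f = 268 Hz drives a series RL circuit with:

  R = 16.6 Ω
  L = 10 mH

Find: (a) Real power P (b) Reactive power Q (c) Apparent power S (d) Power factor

Step 1 — Angular frequency: ω = 2π·f = 2π·268 = 1684 rad/s.
Step 2 — Component impedances:
  R: Z = R = 16.6 Ω
  L: Z = jωL = j·1684·0.01 = 0 + j16.84 Ω
Step 3 — Series combination: Z_total = R + L = 16.6 + j16.84 Ω = 23.65∠45.4° Ω.
Step 4 — Source phasor: V = 214∠129.6° V = -136.4 + j164.9 V.
Step 5 — Current: I = V / Z = 0.9161 + j9.004 A = 9.05∠84.2° A.
Step 6 — Complex power: S = V·I* = 1360 + j1379 VA.
Step 7 — Real power: P = Re(S) = 1360 W.
Step 8 — Reactive power: Q = Im(S) = 1379 VAR.
Step 9 — Apparent power: |S| = 1937 VA.
Step 10 — Power factor: PF = P/|S| = 0.702 (lagging).

(a) P = 1360 W  (b) Q = 1379 VAR  (c) S = 1937 VA  (d) PF = 0.702 (lagging)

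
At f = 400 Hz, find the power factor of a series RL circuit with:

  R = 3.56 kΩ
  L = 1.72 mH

Step 1 — Angular frequency: ω = 2π·f = 2π·400 = 2513 rad/s.
Step 2 — Component impedances:
  R: Z = R = 3560 Ω
  L: Z = jωL = j·2513·0.00172 = 0 + j4.323 Ω
Step 3 — Series combination: Z_total = R + L = 3560 + j4.323 Ω = 3560∠0.1° Ω.
Step 4 — Power factor: PF = cos(φ) = Re(Z)/|Z| = 3560/3560 = 1.
Step 5 — Type: Im(Z) = 4.323 ⇒ lagging (phase φ = 0.1°).

PF = 1 (lagging, φ = 0.1°)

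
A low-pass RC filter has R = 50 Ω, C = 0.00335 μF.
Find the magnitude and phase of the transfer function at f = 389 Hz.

Step 1 — Angular frequency: ω = 2π·389 = 2444 rad/s.
Step 2 — Transfer function: H(jω) = 1/(1 + jωRC).
Step 3 — Denominator: 1 + jωRC = 1 + j·2444·50·3.35e-09 = 1 + j0.0004094.
Step 4 — H = 1 - j0.0004094.
Step 5 — Magnitude: |H| = 1 (-0.0 dB); phase: φ = -0.0°.

|H| = 1 (-0.0 dB), φ = -0.0°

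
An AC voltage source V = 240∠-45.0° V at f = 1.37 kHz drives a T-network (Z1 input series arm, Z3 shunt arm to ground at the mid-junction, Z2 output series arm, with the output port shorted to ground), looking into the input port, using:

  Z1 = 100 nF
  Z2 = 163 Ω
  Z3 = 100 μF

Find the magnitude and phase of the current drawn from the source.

Step 1 — Angular frequency: ω = 2π·f = 2π·1370 = 8608 rad/s.
Step 2 — Component impedances:
  Z1: Z = 1/(jωC) = -j/(ω·C) = 0 - j1162 Ω
  Z2: Z = R = 163 Ω
  Z3: Z = 1/(jωC) = -j/(ω·C) = 0 - j1.162 Ω
Step 3 — With the output port shorted to ground, the output series arm Z2 runs from the junction to ground; the shunt arm Z3 also runs from the junction to ground. They appear in parallel: Z3 || Z2 = 0.008279 - j1.162 Ω.
Step 4 — Series with input arm Z1: Z_in = Z1 + (Z3 || Z2) = 0.008279 - j1163 Ω = 1163∠-90.0° Ω.
Step 5 — Source phasor: V = 240∠-45.0° V = 169.7 - j169.7 V.
Step 6 — Ohm's law: I = V / Z_total = (169.7 - j169.7) / (0.008279 - j1163) = 0.1459 + j0.1459 A.
Step 7 — Convert to polar: |I| = 0.2064 A, ∠I = 45.0°.

I = 0.2064∠45.0° A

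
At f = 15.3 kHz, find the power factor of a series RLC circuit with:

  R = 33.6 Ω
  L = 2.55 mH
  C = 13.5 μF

Step 1 — Angular frequency: ω = 2π·f = 2π·1.53e+04 = 9.613e+04 rad/s.
Step 2 — Component impedances:
  R: Z = R = 33.6 Ω
  L: Z = jωL = j·9.613e+04·0.00255 = 0 + j245.1 Ω
  C: Z = 1/(jωC) = -j/(ω·C) = 0 - j0.7705 Ω
Step 3 — Series combination: Z_total = R + L + C = 33.6 + j244.4 Ω = 246.7∠82.2° Ω.
Step 4 — Power factor: PF = cos(φ) = Re(Z)/|Z| = 33.6/246.7 = 0.1362.
Step 5 — Type: Im(Z) = 244.4 ⇒ lagging (phase φ = 82.2°).

PF = 0.1362 (lagging, φ = 82.2°)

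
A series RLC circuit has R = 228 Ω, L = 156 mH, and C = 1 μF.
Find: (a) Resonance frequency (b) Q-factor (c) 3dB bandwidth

Step 1 — Resonance: ω₀ = 1/√(LC) = 1/√(0.156·1e-06) = 2532 rad/s.
Step 2 — f₀ = ω₀/(2π) = 403 Hz.
Step 3 — Series Q: Q = ω₀L/R = 2532·0.156/228 = 1.732.
Step 4 — Bandwidth: Δω = ω₀/Q = 1462 rad/s; BW = Δω/(2π) = 232.6 Hz.

(a) f₀ = 403 Hz  (b) Q = 1.732  (c) BW = 232.6 Hz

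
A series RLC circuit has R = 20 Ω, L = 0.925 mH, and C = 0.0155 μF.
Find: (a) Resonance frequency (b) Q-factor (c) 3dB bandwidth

Step 1 — Resonance condition Im(Z)=0 gives ω₀ = 1/√(LC).
Step 2 — ω₀ = 1/√(0.000925·1.55e-08) = 2.641e+05 rad/s.
Step 3 — f₀ = ω₀/(2π) = 4.203e+04 Hz.
Step 4 — Series Q: Q = ω₀L/R = 2.641e+05·0.000925/20 = 12.21.
Step 5 — 3dB bandwidth: Δω = ω₀/Q = 2.162e+04 rad/s; BW = Δω/(2π) = 3441 Hz.

(a) f₀ = 4.203e+04 Hz  (b) Q = 12.21  (c) BW = 3441 Hz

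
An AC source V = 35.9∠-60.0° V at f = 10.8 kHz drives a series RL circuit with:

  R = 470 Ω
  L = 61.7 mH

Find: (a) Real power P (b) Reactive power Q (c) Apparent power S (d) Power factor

Step 1 — Angular frequency: ω = 2π·f = 2π·1.08e+04 = 6.786e+04 rad/s.
Step 2 — Component impedances:
  R: Z = R = 470 Ω
  L: Z = jωL = j·6.786e+04·0.0617 = 0 + j4187 Ω
Step 3 — Series combination: Z_total = R + L = 470 + j4187 Ω = 4213∠83.6° Ω.
Step 4 — Source phasor: V = 35.9∠-60.0° V = 17.95 - j31.09 V.
Step 5 — Current: I = V / Z = -0.006858 - j0.005057 A = 0.008521∠-143.6° A.
Step 6 — Complex power: S = V·I* = 0.03412 + j0.304 VA.
Step 7 — Real power: P = Re(S) = 0.03412 W.
Step 8 — Reactive power: Q = Im(S) = 0.304 VAR.
Step 9 — Apparent power: |S| = 0.3059 VA.
Step 10 — Power factor: PF = P/|S| = 0.1116 (lagging).

(a) P = 0.03412 W  (b) Q = 0.304 VAR  (c) S = 0.3059 VA  (d) PF = 0.1116 (lagging)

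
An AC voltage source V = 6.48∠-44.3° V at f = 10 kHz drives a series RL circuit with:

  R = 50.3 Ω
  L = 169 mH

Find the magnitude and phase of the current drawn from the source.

Step 1 — Angular frequency: ω = 2π·f = 2π·1e+04 = 6.283e+04 rad/s.
Step 2 — Component impedances:
  R: Z = R = 50.3 Ω
  L: Z = jωL = j·6.283e+04·0.169 = 0 + j1.062e+04 Ω
Step 3 — Series combination: Z_total = R + L = 50.3 + j1.062e+04 Ω = 1.062e+04∠89.7° Ω.
Step 4 — Source phasor: V = 6.48∠-44.3° V = 4.638 - j4.526 V.
Step 5 — Ohm's law: I = V / Z_total = (4.638 - j4.526) / (50.3 + j1.062e+04) = -0.0004241 - j0.0004388 A.
Step 6 — Convert to polar: |I| = 0.0006102 A, ∠I = -134.0°.

I = 0.0006102∠-134.0° A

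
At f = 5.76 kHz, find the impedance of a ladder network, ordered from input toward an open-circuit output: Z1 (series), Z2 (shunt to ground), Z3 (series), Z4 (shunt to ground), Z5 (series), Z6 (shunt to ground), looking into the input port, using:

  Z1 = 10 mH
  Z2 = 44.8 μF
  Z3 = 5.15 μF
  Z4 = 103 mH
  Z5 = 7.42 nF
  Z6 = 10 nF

Step 1 — Angular frequency: ω = 2π·f = 2π·5760 = 3.619e+04 rad/s.
Step 2 — Component impedances:
  Z1: Z = jωL = j·3.619e+04·0.01 = 0 + j361.9 Ω
  Z2: Z = 1/(jωC) = -j/(ω·C) = 0 - j0.6168 Ω
  Z3: Z = 1/(jωC) = -j/(ω·C) = 0 - j5.365 Ω
  Z4: Z = jωL = j·3.619e+04·0.103 = 0 + j3728 Ω
  Z5: Z = 1/(jωC) = -j/(ω·C) = 0 - j3724 Ω
  Z6: Z = 1/(jωC) = -j/(ω·C) = 0 - j2763 Ω
Step 3 — Ladder network (open output): work backward from the far end, alternating series and parallel combinations. Z_in = 0 + j361.3 Ω = 361.3∠90.0° Ω.

Z = 0 + j361.3 Ω = 361.3∠90.0° Ω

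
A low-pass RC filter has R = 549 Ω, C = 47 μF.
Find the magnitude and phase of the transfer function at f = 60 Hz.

Step 1 — Angular frequency: ω = 2π·60 = 377 rad/s.
Step 2 — Transfer function: H(jω) = 1/(1 + jωRC).
Step 3 — Denominator: 1 + jωRC = 1 + j·377·549·4.7e-05 = 1 + j9.728.
Step 4 — H = 0.01046 - j0.1017.
Step 5 — Magnitude: |H| = 0.1023 (-19.8 dB); phase: φ = -84.1°.

|H| = 0.1023 (-19.8 dB), φ = -84.1°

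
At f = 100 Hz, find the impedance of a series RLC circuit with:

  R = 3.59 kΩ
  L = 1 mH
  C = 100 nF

Step 1 — Angular frequency: ω = 2π·f = 2π·100 = 628.3 rad/s.
Step 2 — Component impedances:
  R: Z = R = 3590 Ω
  L: Z = jωL = j·628.3·0.001 = 0 + j0.6283 Ω
  C: Z = 1/(jωC) = -j/(ω·C) = 0 - j1.592e+04 Ω
Step 3 — Series combination: Z_total = R + L + C = 3590 - j1.591e+04 Ω = 1.631e+04∠-77.3° Ω.

Z = 3590 - j1.591e+04 Ω = 1.631e+04∠-77.3° Ω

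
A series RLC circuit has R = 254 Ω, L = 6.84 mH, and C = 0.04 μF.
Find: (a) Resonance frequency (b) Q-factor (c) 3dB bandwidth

Step 1 — Resonance condition Im(Z)=0 gives ω₀ = 1/√(LC).
Step 2 — ω₀ = 1/√(0.00684·4e-08) = 6.046e+04 rad/s.
Step 3 — f₀ = ω₀/(2π) = 9622 Hz.
Step 4 — Series Q: Q = ω₀L/R = 6.046e+04·0.00684/254 = 1.628.
Step 5 — 3dB bandwidth: Δω = ω₀/Q = 3.713e+04 rad/s; BW = Δω/(2π) = 5910 Hz.

(a) f₀ = 9622 Hz  (b) Q = 1.628  (c) BW = 5910 Hz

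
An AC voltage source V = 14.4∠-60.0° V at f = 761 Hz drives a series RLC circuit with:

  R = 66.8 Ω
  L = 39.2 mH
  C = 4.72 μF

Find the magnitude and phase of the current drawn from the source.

Step 1 — Angular frequency: ω = 2π·f = 2π·761 = 4782 rad/s.
Step 2 — Component impedances:
  R: Z = R = 66.8 Ω
  L: Z = jωL = j·4782·0.0392 = 0 + j187.4 Ω
  C: Z = 1/(jωC) = -j/(ω·C) = 0 - j44.31 Ω
Step 3 — Series combination: Z_total = R + L + C = 66.8 + j143.1 Ω = 157.9∠65.0° Ω.
Step 4 — Source phasor: V = 14.4∠-60.0° V = 7.2 - j12.47 V.
Step 5 — Ohm's law: I = V / Z_total = (7.2 - j12.47) / (66.8 + j143.1) = -0.05227 - j0.0747 A.
Step 6 — Convert to polar: |I| = 0.09117 A, ∠I = -125.0°.

I = 0.09117∠-125.0° A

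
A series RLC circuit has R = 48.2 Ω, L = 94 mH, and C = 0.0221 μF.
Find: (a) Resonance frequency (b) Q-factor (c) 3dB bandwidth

Step 1 — Resonance: ω₀ = 1/√(LC) = 1/√(0.094·2.21e-08) = 2.194e+04 rad/s.
Step 2 — f₀ = ω₀/(2π) = 3492 Hz.
Step 3 — Series Q: Q = ω₀L/R = 2.194e+04·0.094/48.2 = 42.79.
Step 4 — Bandwidth: Δω = ω₀/Q = 512.8 rad/s; BW = Δω/(2π) = 81.61 Hz.

(a) f₀ = 3492 Hz  (b) Q = 42.79  (c) BW = 81.61 Hz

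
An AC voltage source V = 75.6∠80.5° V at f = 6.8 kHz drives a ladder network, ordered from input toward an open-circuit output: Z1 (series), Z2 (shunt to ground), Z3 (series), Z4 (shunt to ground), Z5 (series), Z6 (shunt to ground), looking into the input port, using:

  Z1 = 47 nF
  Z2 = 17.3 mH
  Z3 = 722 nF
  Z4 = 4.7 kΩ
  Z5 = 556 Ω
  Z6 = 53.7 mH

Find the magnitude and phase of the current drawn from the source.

Step 1 — Angular frequency: ω = 2π·f = 2π·6800 = 4.273e+04 rad/s.
Step 2 — Component impedances:
  Z1: Z = 1/(jωC) = -j/(ω·C) = 0 - j498 Ω
  Z2: Z = jωL = j·4.273e+04·0.0173 = 0 + j739.2 Ω
  Z3: Z = 1/(jωC) = -j/(ω·C) = 0 - j32.42 Ω
  Z4: Z = R = 4700 Ω
  Z5: Z = R = 556 Ω
  Z6: Z = jωL = j·4.273e+04·0.0537 = 0 + j2294 Ω
Step 3 — Ladder network (open output): work backward from the far end, alternating series and parallel combinations. Z_in = 99.54 + j49.91 Ω = 111.4∠26.6° Ω.
Step 4 — Source phasor: V = 75.6∠80.5° V = 12.48 + j74.56 V.
Step 5 — Ohm's law: I = V / Z_total = (12.48 + j74.56) / (99.54 + j49.91) = 0.4003 + j0.5483 A.
Step 6 — Convert to polar: |I| = 0.6789 A, ∠I = 53.9°.

I = 0.6789∠53.9° A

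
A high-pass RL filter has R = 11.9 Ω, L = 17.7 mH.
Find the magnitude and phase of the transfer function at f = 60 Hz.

Step 1 — Angular frequency: ω = 2π·60 = 377 rad/s.
Step 2 — Transfer function: H(jω) = jωL/(R + jωL).
Step 3 — Numerator jωL = j·6.673; denominator R + jωL = 11.9 + j6.673.
Step 4 — H = 0.2392 + j0.4266.
Step 5 — Magnitude: |H| = 0.4891 (-6.2 dB); phase: φ = 60.7°.

|H| = 0.4891 (-6.2 dB), φ = 60.7°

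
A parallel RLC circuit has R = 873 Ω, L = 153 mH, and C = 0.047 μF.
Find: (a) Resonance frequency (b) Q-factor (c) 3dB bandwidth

Step 1 — Resonance: ω₀ = 1/√(LC) = 1/√(0.153·4.7e-08) = 1.179e+04 rad/s.
Step 2 — f₀ = ω₀/(2π) = 1877 Hz.
Step 3 — Parallel Q: Q = R/(ω₀L) = 873/(1.179e+04·0.153) = 0.4839.
Step 4 — Bandwidth: Δω = ω₀/Q = 2.437e+04 rad/s; BW = Δω/(2π) = 3879 Hz.

(a) f₀ = 1877 Hz  (b) Q = 0.4839  (c) BW = 3879 Hz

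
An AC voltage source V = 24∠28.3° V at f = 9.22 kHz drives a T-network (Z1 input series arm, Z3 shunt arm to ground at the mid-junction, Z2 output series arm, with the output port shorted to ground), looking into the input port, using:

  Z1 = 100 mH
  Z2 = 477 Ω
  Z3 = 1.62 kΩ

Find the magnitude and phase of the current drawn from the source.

Step 1 — Angular frequency: ω = 2π·f = 2π·9220 = 5.793e+04 rad/s.
Step 2 — Component impedances:
  Z1: Z = jωL = j·5.793e+04·0.1 = 0 + j5793 Ω
  Z2: Z = R = 477 Ω
  Z3: Z = R = 1620 Ω
Step 3 — With the output port shorted to ground, the output series arm Z2 runs from the junction to ground; the shunt arm Z3 also runs from the junction to ground. They appear in parallel: Z3 || Z2 = 368.5 Ω.
Step 4 — Series with input arm Z1: Z_in = Z1 + (Z3 || Z2) = 368.5 + j5793 Ω = 5805∠86.4° Ω.
Step 5 — Source phasor: V = 24∠28.3° V = 21.13 + j11.38 V.
Step 6 — Ohm's law: I = V / Z_total = (21.13 + j11.38) / (368.5 + j5793) = 0.002187 - j0.003509 A.
Step 7 — Convert to polar: |I| = 0.004135 A, ∠I = -58.1°.

I = 0.004135∠-58.1° A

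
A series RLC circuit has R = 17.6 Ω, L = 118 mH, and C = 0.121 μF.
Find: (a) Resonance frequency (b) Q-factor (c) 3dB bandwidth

Step 1 — Resonance condition Im(Z)=0 gives ω₀ = 1/√(LC).
Step 2 — ω₀ = 1/√(0.118·1.21e-07) = 8369 rad/s.
Step 3 — f₀ = ω₀/(2π) = 1332 Hz.
Step 4 — Series Q: Q = ω₀L/R = 8369·0.118/17.6 = 56.11.
Step 5 — 3dB bandwidth: Δω = ω₀/Q = 149.2 rad/s; BW = Δω/(2π) = 23.74 Hz.

(a) f₀ = 1332 Hz  (b) Q = 56.11  (c) BW = 23.74 Hz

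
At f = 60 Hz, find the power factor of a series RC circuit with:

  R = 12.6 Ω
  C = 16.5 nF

Step 1 — Angular frequency: ω = 2π·f = 2π·60 = 377 rad/s.
Step 2 — Component impedances:
  R: Z = R = 12.6 Ω
  C: Z = 1/(jωC) = -j/(ω·C) = 0 - j1.608e+05 Ω
Step 3 — Series combination: Z_total = R + C = 12.6 - j1.608e+05 Ω = 1.608e+05∠-90.0° Ω.
Step 4 — Power factor: PF = cos(φ) = Re(Z)/|Z| = 12.6/1.6076e+05 = 7.838e-05.
Step 5 — Type: Im(Z) = -1.608e+05 ⇒ leading (phase φ = -90.0°).

PF = 7.838e-05 (leading, φ = -90.0°)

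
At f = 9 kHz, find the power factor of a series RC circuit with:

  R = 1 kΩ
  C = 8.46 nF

Step 1 — Angular frequency: ω = 2π·f = 2π·9000 = 5.655e+04 rad/s.
Step 2 — Component impedances:
  R: Z = R = 1000 Ω
  C: Z = 1/(jωC) = -j/(ω·C) = 0 - j2090 Ω
Step 3 — Series combination: Z_total = R + C = 1000 - j2090 Ω = 2317∠-64.4° Ω.
Step 4 — Power factor: PF = cos(φ) = Re(Z)/|Z| = 1000/2317 = 0.4316.
Step 5 — Type: Im(Z) = -2090 ⇒ leading (phase φ = -64.4°).

PF = 0.4316 (leading, φ = -64.4°)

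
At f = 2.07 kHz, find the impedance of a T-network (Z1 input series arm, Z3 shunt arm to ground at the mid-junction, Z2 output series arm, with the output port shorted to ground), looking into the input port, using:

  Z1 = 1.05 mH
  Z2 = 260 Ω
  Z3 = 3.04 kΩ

Step 1 — Angular frequency: ω = 2π·f = 2π·2070 = 1.301e+04 rad/s.
Step 2 — Component impedances:
  Z1: Z = jωL = j·1.301e+04·0.00105 = 0 + j13.66 Ω
  Z2: Z = R = 260 Ω
  Z3: Z = R = 3040 Ω
Step 3 — With the output port shorted to ground, the output series arm Z2 runs from the junction to ground; the shunt arm Z3 also runs from the junction to ground. They appear in parallel: Z3 || Z2 = 239.5 Ω.
Step 4 — Series with input arm Z1: Z_in = Z1 + (Z3 || Z2) = 239.5 + j13.66 Ω = 239.9∠3.3° Ω.

Z = 239.5 + j13.66 Ω = 239.9∠3.3° Ω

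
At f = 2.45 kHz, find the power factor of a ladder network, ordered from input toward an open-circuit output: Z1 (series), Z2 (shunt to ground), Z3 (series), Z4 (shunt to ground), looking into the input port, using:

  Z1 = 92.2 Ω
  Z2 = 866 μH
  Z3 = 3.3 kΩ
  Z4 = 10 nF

Step 1 — Angular frequency: ω = 2π·f = 2π·2450 = 1.539e+04 rad/s.
Step 2 — Component impedances:
  Z1: Z = R = 92.2 Ω
  Z2: Z = jωL = j·1.539e+04·0.000866 = 0 + j13.33 Ω
  Z3: Z = R = 3300 Ω
  Z4: Z = 1/(jωC) = -j/(ω·C) = 0 - j6496 Ω
Step 3 — Ladder network (open output): work backward from the far end, alternating series and parallel combinations. Z_in = 92.21 + j13.35 Ω = 93.17∠8.2° Ω.
Step 4 — Power factor: PF = cos(φ) = Re(Z)/|Z| = 92.21/93.17 = 0.9897.
Step 5 — Type: Im(Z) = 13.35 ⇒ lagging (phase φ = 8.2°).

PF = 0.9897 (lagging, φ = 8.2°)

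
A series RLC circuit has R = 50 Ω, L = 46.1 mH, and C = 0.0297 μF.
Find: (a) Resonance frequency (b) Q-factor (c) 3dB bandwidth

Step 1 — Resonance: ω₀ = 1/√(LC) = 1/√(0.0461·2.97e-08) = 2.703e+04 rad/s.
Step 2 — f₀ = ω₀/(2π) = 4301 Hz.
Step 3 — Series Q: Q = ω₀L/R = 2.703e+04·0.0461/50 = 24.92.
Step 4 — Bandwidth: Δω = ω₀/Q = 1085 rad/s; BW = Δω/(2π) = 172.6 Hz.

(a) f₀ = 4301 Hz  (b) Q = 24.92  (c) BW = 172.6 Hz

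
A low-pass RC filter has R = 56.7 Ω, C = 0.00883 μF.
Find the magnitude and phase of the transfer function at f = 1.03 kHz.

Step 1 — Angular frequency: ω = 2π·1030 = 6472 rad/s.
Step 2 — Transfer function: H(jω) = 1/(1 + jωRC).
Step 3 — Denominator: 1 + jωRC = 1 + j·6472·56.7·8.83e-09 = 1 + j0.00324.
Step 4 — H = 1 - j0.00324.
Step 5 — Magnitude: |H| = 1 (-0.0 dB); phase: φ = -0.2°.

|H| = 1 (-0.0 dB), φ = -0.2°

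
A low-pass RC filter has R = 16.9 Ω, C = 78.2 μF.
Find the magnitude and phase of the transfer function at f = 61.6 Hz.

Step 1 — Angular frequency: ω = 2π·61.6 = 387 rad/s.
Step 2 — Transfer function: H(jω) = 1/(1 + jωRC).
Step 3 — Denominator: 1 + jωRC = 1 + j·387·16.9·7.82e-05 = 1 + j0.5115.
Step 4 — H = 0.7926 - j0.4054.
Step 5 — Magnitude: |H| = 0.8903 (-1.0 dB); phase: φ = -27.1°.

|H| = 0.8903 (-1.0 dB), φ = -27.1°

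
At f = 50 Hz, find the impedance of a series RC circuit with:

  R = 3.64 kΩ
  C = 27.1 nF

Step 1 — Angular frequency: ω = 2π·f = 2π·50 = 314.2 rad/s.
Step 2 — Component impedances:
  R: Z = R = 3640 Ω
  C: Z = 1/(jωC) = -j/(ω·C) = 0 - j1.175e+05 Ω
Step 3 — Series combination: Z_total = R + C = 3640 - j1.175e+05 Ω = 1.175e+05∠-88.2° Ω.

Z = 3640 - j1.175e+05 Ω = 1.175e+05∠-88.2° Ω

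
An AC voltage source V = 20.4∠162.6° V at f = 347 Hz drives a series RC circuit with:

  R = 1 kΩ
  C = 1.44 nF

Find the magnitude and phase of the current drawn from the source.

Step 1 — Angular frequency: ω = 2π·f = 2π·347 = 2180 rad/s.
Step 2 — Component impedances:
  R: Z = R = 1000 Ω
  C: Z = 1/(jωC) = -j/(ω·C) = 0 - j3.185e+05 Ω
Step 3 — Series combination: Z_total = R + C = 1000 - j3.185e+05 Ω = 3.185e+05∠-89.8° Ω.
Step 4 — Source phasor: V = 20.4∠162.6° V = -19.47 + j6.1 V.
Step 5 — Ohm's law: I = V / Z_total = (-19.47 + j6.1) / (1000 - j3.185e+05) = -1.934e-05 - j6.106e-05 A.
Step 6 — Convert to polar: |I| = 6.405e-05 A, ∠I = -107.6°.

I = 6.405e-05∠-107.6° A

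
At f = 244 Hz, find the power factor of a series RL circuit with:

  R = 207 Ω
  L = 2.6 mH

Step 1 — Angular frequency: ω = 2π·f = 2π·244 = 1533 rad/s.
Step 2 — Component impedances:
  R: Z = R = 207 Ω
  L: Z = jωL = j·1533·0.0026 = 0 + j3.986 Ω
Step 3 — Series combination: Z_total = R + L = 207 + j3.986 Ω = 207∠1.1° Ω.
Step 4 — Power factor: PF = cos(φ) = Re(Z)/|Z| = 207/207.04 = 0.9998.
Step 5 — Type: Im(Z) = 3.986 ⇒ lagging (phase φ = 1.1°).

PF = 0.9998 (lagging, φ = 1.1°)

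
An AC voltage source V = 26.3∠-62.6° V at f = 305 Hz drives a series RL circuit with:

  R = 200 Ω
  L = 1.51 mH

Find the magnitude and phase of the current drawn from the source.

Step 1 — Angular frequency: ω = 2π·f = 2π·305 = 1916 rad/s.
Step 2 — Component impedances:
  R: Z = R = 200 Ω
  L: Z = jωL = j·1916·0.00151 = 0 + j2.894 Ω
Step 3 — Series combination: Z_total = R + L = 200 + j2.894 Ω = 200∠0.8° Ω.
Step 4 — Source phasor: V = 26.3∠-62.6° V = 12.1 - j23.35 V.
Step 5 — Ohm's law: I = V / Z_total = (12.1 - j23.35) / (200 + j2.894) = 0.05881 - j0.1176 A.
Step 6 — Convert to polar: |I| = 0.1315 A, ∠I = -63.4°.

I = 0.1315∠-63.4° A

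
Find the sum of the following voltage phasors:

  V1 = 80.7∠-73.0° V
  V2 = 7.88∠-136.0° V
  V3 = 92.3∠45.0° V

Step 1 — Convert each phasor to rectangular form:
  V1 = 80.7·(cos(-73.0°) + j·sin(-73.0°)) = 23.59 - j77.17 V
  V2 = 7.88·(cos(-136.0°) + j·sin(-136.0°)) = -5.668 - j5.474 V
  V3 = 92.3·(cos(45.0°) + j·sin(45.0°)) = 65.27 + j65.27 V
Step 2 — Sum components: V_total = 83.19 - j17.38 V.
Step 3 — Convert to polar: |V_total| = 84.99 V, ∠V_total = -11.8°.

V_total = 84.99∠-11.8° V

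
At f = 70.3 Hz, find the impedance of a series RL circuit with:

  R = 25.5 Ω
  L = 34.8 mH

Step 1 — Angular frequency: ω = 2π·f = 2π·70.3 = 441.7 rad/s.
Step 2 — Component impedances:
  R: Z = R = 25.5 Ω
  L: Z = jωL = j·441.7·0.0348 = 0 + j15.37 Ω
Step 3 — Series combination: Z_total = R + L = 25.5 + j15.37 Ω = 29.77∠31.1° Ω.

Z = 25.5 + j15.37 Ω = 29.77∠31.1° Ω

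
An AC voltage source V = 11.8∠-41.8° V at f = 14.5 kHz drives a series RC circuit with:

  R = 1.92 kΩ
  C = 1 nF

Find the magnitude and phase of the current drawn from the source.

Step 1 — Angular frequency: ω = 2π·f = 2π·1.45e+04 = 9.111e+04 rad/s.
Step 2 — Component impedances:
  R: Z = R = 1920 Ω
  C: Z = 1/(jωC) = -j/(ω·C) = 0 - j1.098e+04 Ω
Step 3 — Series combination: Z_total = R + C = 1920 - j1.098e+04 Ω = 1.114e+04∠-80.1° Ω.
Step 4 — Source phasor: V = 11.8∠-41.8° V = 8.797 - j7.865 V.
Step 5 — Ohm's law: I = V / Z_total = (8.797 - j7.865) / (1920 - j1.098e+04) = 0.0008313 + j0.000656 A.
Step 6 — Convert to polar: |I| = 0.001059 A, ∠I = 38.3°.

I = 0.001059∠38.3° A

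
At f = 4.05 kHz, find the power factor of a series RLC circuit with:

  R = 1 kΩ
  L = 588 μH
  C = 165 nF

Step 1 — Angular frequency: ω = 2π·f = 2π·4050 = 2.545e+04 rad/s.
Step 2 — Component impedances:
  R: Z = R = 1000 Ω
  L: Z = jωL = j·2.545e+04·0.000588 = 0 + j14.96 Ω
  C: Z = 1/(jωC) = -j/(ω·C) = 0 - j238.2 Ω
Step 3 — Series combination: Z_total = R + L + C = 1000 - j223.2 Ω = 1025∠-12.6° Ω.
Step 4 — Power factor: PF = cos(φ) = Re(Z)/|Z| = 1000/1024.6 = 0.976.
Step 5 — Type: Im(Z) = -223.2 ⇒ leading (phase φ = -12.6°).

PF = 0.976 (leading, φ = -12.6°)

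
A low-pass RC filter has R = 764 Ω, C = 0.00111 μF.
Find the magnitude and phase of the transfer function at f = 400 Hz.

Step 1 — Angular frequency: ω = 2π·400 = 2513 rad/s.
Step 2 — Transfer function: H(jω) = 1/(1 + jωRC).
Step 3 — Denominator: 1 + jωRC = 1 + j·2513·764·1.11e-09 = 1 + j0.002131.
Step 4 — H = 1 - j0.002131.
Step 5 — Magnitude: |H| = 1 (-0.0 dB); phase: φ = -0.1°.

|H| = 1 (-0.0 dB), φ = -0.1°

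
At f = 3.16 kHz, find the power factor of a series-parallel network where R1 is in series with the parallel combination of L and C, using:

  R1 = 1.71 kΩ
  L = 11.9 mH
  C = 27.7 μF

Step 1 — Angular frequency: ω = 2π·f = 2π·3160 = 1.985e+04 rad/s.
Step 2 — Component impedances:
  R1: Z = R = 1710 Ω
  L: Z = jωL = j·1.985e+04·0.0119 = 0 + j236.3 Ω
  C: Z = 1/(jωC) = -j/(ω·C) = 0 - j1.818 Ω
Step 3 — Parallel branch: L || C = 1/(1/L + 1/C) = 0 - j1.832 Ω.
Step 4 — Series with R1: Z_total = R1 + (L || C) = 1710 - j1.832 Ω = 1710∠-0.1° Ω.
Step 5 — Power factor: PF = cos(φ) = Re(Z)/|Z| = 1710/1710 = 1.
Step 6 — Type: Im(Z) = -1.832 ⇒ leading (phase φ = -0.1°).

PF = 1 (leading, φ = -0.1°)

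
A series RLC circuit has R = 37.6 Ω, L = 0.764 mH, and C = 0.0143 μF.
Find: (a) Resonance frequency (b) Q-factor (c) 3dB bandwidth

Step 1 — Resonance: ω₀ = 1/√(LC) = 1/√(0.000764·1.43e-08) = 3.025e+05 rad/s.
Step 2 — f₀ = ω₀/(2π) = 4.815e+04 Hz.
Step 3 — Series Q: Q = ω₀L/R = 3.025e+05·0.000764/37.6 = 6.147.
Step 4 — Bandwidth: Δω = ω₀/Q = 4.921e+04 rad/s; BW = Δω/(2π) = 7833 Hz.

(a) f₀ = 4.815e+04 Hz  (b) Q = 6.147  (c) BW = 7833 Hz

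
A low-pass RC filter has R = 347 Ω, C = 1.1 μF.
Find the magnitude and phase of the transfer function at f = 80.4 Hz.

Step 1 — Angular frequency: ω = 2π·80.4 = 505.2 rad/s.
Step 2 — Transfer function: H(jω) = 1/(1 + jωRC).
Step 3 — Denominator: 1 + jωRC = 1 + j·505.2·347·1.1e-06 = 1 + j0.1928.
Step 4 — H = 0.9642 - j0.1859.
Step 5 — Magnitude: |H| = 0.9819 (-0.2 dB); phase: φ = -10.9°.

|H| = 0.9819 (-0.2 dB), φ = -10.9°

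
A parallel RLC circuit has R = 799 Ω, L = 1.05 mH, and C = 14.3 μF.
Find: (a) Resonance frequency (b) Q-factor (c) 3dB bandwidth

Step 1 — Resonance: ω₀ = 1/√(LC) = 1/√(0.00105·1.43e-05) = 8161 rad/s.
Step 2 — f₀ = ω₀/(2π) = 1299 Hz.
Step 3 — Parallel Q: Q = R/(ω₀L) = 799/(8161·0.00105) = 93.24.
Step 4 — Bandwidth: Δω = ω₀/Q = 87.52 rad/s; BW = Δω/(2π) = 13.93 Hz.

(a) f₀ = 1299 Hz  (b) Q = 93.24  (c) BW = 13.93 Hz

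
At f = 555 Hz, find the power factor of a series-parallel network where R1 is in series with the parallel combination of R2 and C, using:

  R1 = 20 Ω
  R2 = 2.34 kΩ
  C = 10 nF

Step 1 — Angular frequency: ω = 2π·f = 2π·555 = 3487 rad/s.
Step 2 — Component impedances:
  R1: Z = R = 20 Ω
  R2: Z = R = 2340 Ω
  C: Z = 1/(jωC) = -j/(ω·C) = 0 - j2.868e+04 Ω
Step 3 — Parallel branch: R2 || C = 1/(1/R2 + 1/C) = 2325 - j189.7 Ω.
Step 4 — Series with R1: Z_total = R1 + (R2 || C) = 2345 - j189.7 Ω = 2352∠-4.6° Ω.
Step 5 — Power factor: PF = cos(φ) = Re(Z)/|Z| = 2344.5/2352.2 = 0.9967.
Step 6 — Type: Im(Z) = -189.7 ⇒ leading (phase φ = -4.6°).

PF = 0.9967 (leading, φ = -4.6°)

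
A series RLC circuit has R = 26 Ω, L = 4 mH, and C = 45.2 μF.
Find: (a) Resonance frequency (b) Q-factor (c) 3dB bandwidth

Step 1 — Resonance condition Im(Z)=0 gives ω₀ = 1/√(LC).
Step 2 — ω₀ = 1/√(0.004·4.52e-05) = 2352 rad/s.
Step 3 — f₀ = ω₀/(2π) = 374.3 Hz.
Step 4 — Series Q: Q = ω₀L/R = 2352·0.004/26 = 0.3618.
Step 5 — 3dB bandwidth: Δω = ω₀/Q = 6500 rad/s; BW = Δω/(2π) = 1035 Hz.

(a) f₀ = 374.3 Hz  (b) Q = 0.3618  (c) BW = 1035 Hz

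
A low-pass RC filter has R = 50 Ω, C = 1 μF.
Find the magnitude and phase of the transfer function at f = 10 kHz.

Step 1 — Angular frequency: ω = 2π·1e+04 = 6.283e+04 rad/s.
Step 2 — Transfer function: H(jω) = 1/(1 + jωRC).
Step 3 — Denominator: 1 + jωRC = 1 + j·6.283e+04·50·1e-06 = 1 + j3.142.
Step 4 — H = 0.092 - j0.289.
Step 5 — Magnitude: |H| = 0.3033 (-10.4 dB); phase: φ = -72.3°.

|H| = 0.3033 (-10.4 dB), φ = -72.3°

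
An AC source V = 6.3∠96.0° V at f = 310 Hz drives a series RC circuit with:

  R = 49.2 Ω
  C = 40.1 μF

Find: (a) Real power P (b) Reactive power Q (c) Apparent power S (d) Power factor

Step 1 — Angular frequency: ω = 2π·f = 2π·310 = 1948 rad/s.
Step 2 — Component impedances:
  R: Z = R = 49.2 Ω
  C: Z = 1/(jωC) = -j/(ω·C) = 0 - j12.8 Ω
Step 3 — Series combination: Z_total = R + C = 49.2 - j12.8 Ω = 50.84∠-14.6° Ω.
Step 4 — Source phasor: V = 6.3∠96.0° V = -0.6585 + j6.265 V.
Step 5 — Current: I = V / Z = -0.04357 + j0.116 A = 0.1239∠110.6° A.
Step 6 — Complex power: S = V·I* = 0.7555 - j0.1966 VA.
Step 7 — Real power: P = Re(S) = 0.7555 W.
Step 8 — Reactive power: Q = Im(S) = -0.1966 VAR.
Step 9 — Apparent power: |S| = 0.7807 VA.
Step 10 — Power factor: PF = P/|S| = 0.9678 (leading).

(a) P = 0.7555 W  (b) Q = -0.1966 VAR  (c) S = 0.7807 VA  (d) PF = 0.9678 (leading)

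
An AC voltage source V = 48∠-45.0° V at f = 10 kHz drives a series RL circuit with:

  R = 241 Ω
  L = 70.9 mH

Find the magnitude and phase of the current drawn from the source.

Step 1 — Angular frequency: ω = 2π·f = 2π·1e+04 = 6.283e+04 rad/s.
Step 2 — Component impedances:
  R: Z = R = 241 Ω
  L: Z = jωL = j·6.283e+04·0.0709 = 0 + j4455 Ω
Step 3 — Series combination: Z_total = R + L = 241 + j4455 Ω = 4461∠86.9° Ω.
Step 4 — Source phasor: V = 48∠-45.0° V = 33.94 - j33.94 V.
Step 5 — Ohm's law: I = V / Z_total = (33.94 - j33.94) / (241 + j4455) = -0.007186 - j0.008008 A.
Step 6 — Convert to polar: |I| = 0.01076 A, ∠I = -131.9°.

I = 0.01076∠-131.9° A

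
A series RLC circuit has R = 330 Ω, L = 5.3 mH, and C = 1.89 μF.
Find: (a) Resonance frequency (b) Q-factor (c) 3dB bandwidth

Step 1 — Resonance: ω₀ = 1/√(LC) = 1/√(0.0053·1.89e-06) = 9992 rad/s.
Step 2 — f₀ = ω₀/(2π) = 1590 Hz.
Step 3 — Series Q: Q = ω₀L/R = 9992·0.0053/330 = 0.1605.
Step 4 — Bandwidth: Δω = ω₀/Q = 6.226e+04 rad/s; BW = Δω/(2π) = 9910 Hz.

(a) f₀ = 1590 Hz  (b) Q = 0.1605  (c) BW = 9910 Hz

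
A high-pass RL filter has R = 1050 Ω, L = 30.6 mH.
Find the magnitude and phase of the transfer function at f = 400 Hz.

Step 1 — Angular frequency: ω = 2π·400 = 2513 rad/s.
Step 2 — Transfer function: H(jω) = jωL/(R + jωL).
Step 3 — Numerator jωL = j·76.91; denominator R + jωL = 1050 + j76.91.
Step 4 — H = 0.005336 + j0.07285.
Step 5 — Magnitude: |H| = 0.07305 (-22.7 dB); phase: φ = 85.8°.

|H| = 0.07305 (-22.7 dB), φ = 85.8°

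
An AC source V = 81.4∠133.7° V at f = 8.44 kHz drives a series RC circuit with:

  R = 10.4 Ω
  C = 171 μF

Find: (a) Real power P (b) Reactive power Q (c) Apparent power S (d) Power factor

Step 1 — Angular frequency: ω = 2π·f = 2π·8440 = 5.303e+04 rad/s.
Step 2 — Component impedances:
  R: Z = R = 10.4 Ω
  C: Z = 1/(jωC) = -j/(ω·C) = 0 - j0.1103 Ω
Step 3 — Series combination: Z_total = R + C = 10.4 - j0.1103 Ω = 10.4∠-0.6° Ω.
Step 4 — Source phasor: V = 81.4∠133.7° V = -56.24 + j58.85 V.
Step 5 — Current: I = V / Z = -5.467 + j5.601 A = 7.826∠134.3° A.
Step 6 — Complex power: S = V·I* = 637 - j6.755 VA.
Step 7 — Real power: P = Re(S) = 637 W.
Step 8 — Reactive power: Q = Im(S) = -6.755 VAR.
Step 9 — Apparent power: |S| = 637.1 VA.
Step 10 — Power factor: PF = P/|S| = 0.9999 (leading).

(a) P = 637 W  (b) Q = -6.755 VAR  (c) S = 637.1 VA  (d) PF = 0.9999 (leading)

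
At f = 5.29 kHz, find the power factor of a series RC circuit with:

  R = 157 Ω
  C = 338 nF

Step 1 — Angular frequency: ω = 2π·f = 2π·5290 = 3.324e+04 rad/s.
Step 2 — Component impedances:
  R: Z = R = 157 Ω
  C: Z = 1/(jωC) = -j/(ω·C) = 0 - j89.01 Ω
Step 3 — Series combination: Z_total = R + C = 157 - j89.01 Ω = 180.5∠-29.6° Ω.
Step 4 — Power factor: PF = cos(φ) = Re(Z)/|Z| = 157/180.48 = 0.8699.
Step 5 — Type: Im(Z) = -89.01 ⇒ leading (phase φ = -29.6°).

PF = 0.8699 (leading, φ = -29.6°)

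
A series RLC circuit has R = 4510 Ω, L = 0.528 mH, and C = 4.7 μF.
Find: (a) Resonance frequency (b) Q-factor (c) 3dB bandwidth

Step 1 — Resonance condition Im(Z)=0 gives ω₀ = 1/√(LC).
Step 2 — ω₀ = 1/√(0.000528·4.7e-06) = 2.007e+04 rad/s.
Step 3 — f₀ = ω₀/(2π) = 3195 Hz.
Step 4 — Series Q: Q = ω₀L/R = 2.007e+04·0.000528/4510 = 0.00235.
Step 5 — 3dB bandwidth: Δω = ω₀/Q = 8.542e+06 rad/s; BW = Δω/(2π) = 1.359e+06 Hz.

(a) f₀ = 3195 Hz  (b) Q = 0.00235  (c) BW = 1.359e+06 Hz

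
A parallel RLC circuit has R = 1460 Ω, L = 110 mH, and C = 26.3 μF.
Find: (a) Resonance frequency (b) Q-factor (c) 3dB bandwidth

Step 1 — Resonance: ω₀ = 1/√(LC) = 1/√(0.11·2.63e-05) = 587.9 rad/s.
Step 2 — f₀ = ω₀/(2π) = 93.57 Hz.
Step 3 — Parallel Q: Q = R/(ω₀L) = 1460/(587.9·0.11) = 22.58.
Step 4 — Bandwidth: Δω = ω₀/Q = 26.04 rad/s; BW = Δω/(2π) = 4.145 Hz.

(a) f₀ = 93.57 Hz  (b) Q = 22.58  (c) BW = 4.145 Hz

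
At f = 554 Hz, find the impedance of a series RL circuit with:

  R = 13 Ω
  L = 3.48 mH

Step 1 — Angular frequency: ω = 2π·f = 2π·554 = 3481 rad/s.
Step 2 — Component impedances:
  R: Z = R = 13 Ω
  L: Z = jωL = j·3481·0.00348 = 0 + j12.11 Ω
Step 3 — Series combination: Z_total = R + L = 13 + j12.11 Ω = 17.77∠43.0° Ω.

Z = 13 + j12.11 Ω = 17.77∠43.0° Ω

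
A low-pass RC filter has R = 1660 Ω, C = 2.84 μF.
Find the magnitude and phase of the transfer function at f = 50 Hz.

Step 1 — Angular frequency: ω = 2π·50 = 314.2 rad/s.
Step 2 — Transfer function: H(jω) = 1/(1 + jωRC).
Step 3 — Denominator: 1 + jωRC = 1 + j·314.2·1660·2.84e-06 = 1 + j1.481.
Step 4 — H = 0.3131 - j0.4638.
Step 5 — Magnitude: |H| = 0.5596 (-5.0 dB); phase: φ = -56.0°.

|H| = 0.5596 (-5.0 dB), φ = -56.0°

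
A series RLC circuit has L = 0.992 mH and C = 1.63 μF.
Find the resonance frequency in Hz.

Step 1 — Resonance condition Im(Z)=0 gives ω₀ = 1/√(LC).
Step 2 — ω₀ = 1/√(0.000992·1.63e-06) = 2.487e+04 rad/s.
Step 3 — f₀ = ω₀/(2π) = 3958 Hz.

f₀ = 3958 Hz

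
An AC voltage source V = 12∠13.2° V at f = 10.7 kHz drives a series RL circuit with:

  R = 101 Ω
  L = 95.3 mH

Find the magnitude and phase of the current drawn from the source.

Step 1 — Angular frequency: ω = 2π·f = 2π·1.07e+04 = 6.723e+04 rad/s.
Step 2 — Component impedances:
  R: Z = R = 101 Ω
  L: Z = jωL = j·6.723e+04·0.0953 = 0 + j6407 Ω
Step 3 — Series combination: Z_total = R + L = 101 + j6407 Ω = 6408∠89.1° Ω.
Step 4 — Source phasor: V = 12∠13.2° V = 11.68 + j2.74 V.
Step 5 — Ohm's law: I = V / Z_total = (11.68 + j2.74) / (101 + j6407) = 0.0004563 - j0.001816 A.
Step 6 — Convert to polar: |I| = 0.001873 A, ∠I = -75.9°.

I = 0.001873∠-75.9° A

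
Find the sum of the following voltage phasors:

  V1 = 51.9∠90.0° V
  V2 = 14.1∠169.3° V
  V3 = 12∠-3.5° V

Step 1 — Convert each phasor to rectangular form:
  V1 = 51.9·(cos(90.0°) + j·sin(90.0°)) = 0 + j51.9 V
  V2 = 14.1·(cos(169.3°) + j·sin(169.3°)) = -13.85 + j2.618 V
  V3 = 12·(cos(-3.5°) + j·sin(-3.5°)) = 11.98 - j0.7326 V
Step 2 — Sum components: V_total = -1.877 + j53.79 V.
Step 3 — Convert to polar: |V_total| = 53.82 V, ∠V_total = 92.0°.

V_total = 53.82∠92.0° V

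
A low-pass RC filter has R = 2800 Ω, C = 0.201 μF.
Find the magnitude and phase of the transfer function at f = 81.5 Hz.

Step 1 — Angular frequency: ω = 2π·81.5 = 512.1 rad/s.
Step 2 — Transfer function: H(jω) = 1/(1 + jωRC).
Step 3 — Denominator: 1 + jωRC = 1 + j·512.1·2800·2.01e-07 = 1 + j0.2882.
Step 4 — H = 0.9233 - j0.2661.
Step 5 — Magnitude: |H| = 0.9609 (-0.3 dB); phase: φ = -16.1°.

|H| = 0.9609 (-0.3 dB), φ = -16.1°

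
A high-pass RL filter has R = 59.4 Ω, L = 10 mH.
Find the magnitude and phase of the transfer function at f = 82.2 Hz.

Step 1 — Angular frequency: ω = 2π·82.2 = 516.5 rad/s.
Step 2 — Transfer function: H(jω) = jωL/(R + jωL).
Step 3 — Numerator jωL = j·5.165; denominator R + jωL = 59.4 + j5.165.
Step 4 — H = 0.007503 + j0.0863.
Step 5 — Magnitude: |H| = 0.08662 (-21.2 dB); phase: φ = 85.0°.

|H| = 0.08662 (-21.2 dB), φ = 85.0°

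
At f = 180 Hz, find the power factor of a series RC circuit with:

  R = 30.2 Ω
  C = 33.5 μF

Step 1 — Angular frequency: ω = 2π·f = 2π·180 = 1131 rad/s.
Step 2 — Component impedances:
  R: Z = R = 30.2 Ω
  C: Z = 1/(jωC) = -j/(ω·C) = 0 - j26.39 Ω
Step 3 — Series combination: Z_total = R + C = 30.2 - j26.39 Ω = 40.11∠-41.2° Ω.
Step 4 — Power factor: PF = cos(φ) = Re(Z)/|Z| = 30.2/40.108 = 0.753.
Step 5 — Type: Im(Z) = -26.39 ⇒ leading (phase φ = -41.2°).

PF = 0.753 (leading, φ = -41.2°)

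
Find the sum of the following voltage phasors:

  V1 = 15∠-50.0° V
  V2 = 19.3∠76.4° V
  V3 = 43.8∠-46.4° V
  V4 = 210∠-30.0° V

Step 1 — Convert each phasor to rectangular form:
  V1 = 15·(cos(-50.0°) + j·sin(-50.0°)) = 9.642 - j11.49 V
  V2 = 19.3·(cos(76.4°) + j·sin(76.4°)) = 4.538 + j18.76 V
  V3 = 43.8·(cos(-46.4°) + j·sin(-46.4°)) = 30.21 - j31.72 V
  V4 = 210·(cos(-30.0°) + j·sin(-30.0°)) = 181.9 - j105 V
Step 2 — Sum components: V_total = 226.3 - j129.5 V.
Step 3 — Convert to polar: |V_total| = 260.7 V, ∠V_total = -29.8°.

V_total = 260.7∠-29.8° V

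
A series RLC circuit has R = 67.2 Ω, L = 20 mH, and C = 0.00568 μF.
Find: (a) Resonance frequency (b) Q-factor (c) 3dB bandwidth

Step 1 — Resonance condition Im(Z)=0 gives ω₀ = 1/√(LC).
Step 2 — ω₀ = 1/√(0.02·5.68e-09) = 9.382e+04 rad/s.
Step 3 — f₀ = ω₀/(2π) = 1.493e+04 Hz.
Step 4 — Series Q: Q = ω₀L/R = 9.382e+04·0.02/67.2 = 27.92.
Step 5 — 3dB bandwidth: Δω = ω₀/Q = 3360 rad/s; BW = Δω/(2π) = 534.8 Hz.

(a) f₀ = 1.493e+04 Hz  (b) Q = 27.92  (c) BW = 534.8 Hz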